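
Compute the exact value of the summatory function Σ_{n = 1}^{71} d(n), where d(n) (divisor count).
Σ_{n ≤ 71} d(n) = 314

Compute d(n) for each 1 ≤ n ≤ 71: d(1) = 1, d(2) = 2, d(3) = 2, d(4) = 3, d(5) = 2, d(6) = 4, d(7) = 2, d(8) = 4, d(9) = 3, d(10) = 4, d(11) = 2, d(12) = 6, d(13) = 2, d(14) = 4, d(15) = 4, d(16) = 5, d(17) = 2, d(18) = 6, d(19) = 2, d(20) = 6, d(21) = 4, d(22) = 4, d(23) = 2, d(24) = 8, d(25) = 3, d(26) = 4, d(27) = 4, d(28) = 6, d(29) = 2, d(30) = 8, d(31) = 2, d(32) = 6, d(33) = 4, d(34) = 4, d(35) = 4, d(36) = 9, d(37) = 2, d(38) = 4, d(39) = 4, d(40) = 8, d(41) = 2, d(42) = 8, d(43) = 2, d(44) = 6, d(45) = 6, d(46) = 4, d(47) = 2, d(48) = 10, d(49) = 3, d(50) = 6, d(51) = 4, d(52) = 6, d(53) = 2, d(54) = 8, d(55) = 4, d(56) = 8, d(57) = 4, d(58) = 4, d(59) = 2, d(60) = 12, d(61) = 2, d(62) = 4, d(63) = 6, d(64) = 7, d(65) = 4, d(66) = 8, d(67) = 2, d(68) = 6, d(69) = 4, d(70) = 8, d(71) = 2. Summing all 71 values: 314. (Dirichlet's divisor formula: Σ_{n ≤ x} d(n) = x ln(x) + (2γ − 1) x + O(√x). For x = 71, the asymptotic estimate is ≈ 313.61.)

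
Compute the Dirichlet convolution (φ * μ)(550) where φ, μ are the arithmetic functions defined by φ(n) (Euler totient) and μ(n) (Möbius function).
(φ * μ)(550) = 0

Divisors of 550: [1, 2, 5, 10, 11, 22, 25, 50, 55, 110, 275, 550]. For each d | 550:
  d = 1: φ(1) · μ(550/1) = 1 · 0 = 0
  d = 2: φ(2) · μ(550/2) = 1 · 0 = 0
  d = 5: φ(5) · μ(550/5) = 4 · -1 = -4
  d = 10: φ(10) · μ(550/10) = 4 · 1 = 4
  d = 11: φ(11) · μ(550/11) = 10 · 0 = 0
  d = 22: φ(22) · μ(550/22) = 10 · 0 = 0
  d = 25: φ(25) · μ(550/25) = 20 · 1 = 20
  d = 50: φ(50) · μ(550/50) = 20 · -1 = -20
  d = 55: φ(55) · μ(550/55) = 40 · 1 = 40
  d = 110: φ(110) · μ(550/110) = 40 · -1 = -40
  d = 275: φ(275) · μ(550/275) = 200 · -1 = -200
  d = 550: φ(550) · μ(550/550) = 200 · 1 = 200
Summing: (φ * μ)(550) = 0 + 0 + -4 + 4 + 0 + 0 + 20 + -20 + 40 + -40 + -200 + 200 = 0.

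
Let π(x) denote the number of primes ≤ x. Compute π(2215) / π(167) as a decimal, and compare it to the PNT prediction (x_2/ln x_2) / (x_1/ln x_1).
π(2215)/π(167) = 330/39 ≈ 8.4615;  PNT prediction ≈ 8.8125.

π(167) = 39 and π(2215) = 330, so π(2215)/π(167) ≈ 8.4615. The PNT-predicted ratio is (2215/ln(2215)) / (167/ln(167)) ≈ 8.8125. The two agree to within a few percent, as expected.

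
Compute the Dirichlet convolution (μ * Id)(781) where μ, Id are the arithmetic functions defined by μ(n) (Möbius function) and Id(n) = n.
(μ * Id)(781) = 700

Divisors of 781: [1, 11, 71, 781]. For each d | 781:
  d = 1: μ(1) · Id(781/1) = 1 · 781 = 781
  d = 11: μ(11) · Id(781/11) = -1 · 71 = -71
  d = 71: μ(71) · Id(781/71) = -1 · 11 = -11
  d = 781: μ(781) · Id(781/781) = 1 · 1 = 1
Summing: (μ * Id)(781) = 781 + -71 + -11 + 1 = 700.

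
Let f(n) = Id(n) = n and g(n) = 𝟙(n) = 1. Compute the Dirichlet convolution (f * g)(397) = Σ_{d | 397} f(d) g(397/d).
(Id * 𝟙)(397) = 398

Divisors of 397: [1, 397]. For each d | 397:
  d = 1: Id(1) · 𝟙(397/1) = 1 · 1 = 1
  d = 397: Id(397) · 𝟙(397/397) = 397 · 1 = 397
Summing: (Id * 𝟙)(397) = 1 + 397 = 398.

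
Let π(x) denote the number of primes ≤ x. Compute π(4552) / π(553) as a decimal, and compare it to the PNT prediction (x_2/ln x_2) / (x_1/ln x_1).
π(4552)/π(553) = 617/101 ≈ 6.1089;  PNT prediction ≈ 6.1715.

π(553) = 101 and π(4552) = 617, so π(4552)/π(553) ≈ 6.1089. The PNT-predicted ratio is (4552/ln(4552)) / (553/ln(553)) ≈ 6.1715. The two agree to within a few percent, as expected.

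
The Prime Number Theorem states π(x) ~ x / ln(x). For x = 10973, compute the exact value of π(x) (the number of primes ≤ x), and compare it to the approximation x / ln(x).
π(10973) = 1332;  x/ln(x) ≈ 1179.49;  relative error ≈ 11.45%.

Directly count primes up to 10973: π(10973) = 1332. The PNT approximation gives 10973/ln(10973) ≈ 10973/9.30319 ≈ 1179.49. Relative error (π(x) − x/ln(x)) / π(x) ≈ 11.45%; the approximation is known to undercount slightly (Li(x) is a better estimate).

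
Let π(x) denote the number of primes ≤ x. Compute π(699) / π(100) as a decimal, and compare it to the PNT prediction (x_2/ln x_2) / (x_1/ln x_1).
π(699)/π(100) = 125/25 ≈ 5.0000;  PNT prediction ≈ 4.9148.

π(100) = 25 and π(699) = 125, so π(699)/π(100) ≈ 5.0000. The PNT-predicted ratio is (699/ln(699)) / (100/ln(100)) ≈ 4.9148. The two agree to within a few percent, as expected.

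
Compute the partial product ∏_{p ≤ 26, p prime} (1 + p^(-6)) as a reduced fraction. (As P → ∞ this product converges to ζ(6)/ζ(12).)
∏ = 1528148900144746288585670319214284020/1502467574555591484127420211226932553

The primes p ≤ 26 are [2, 3, 5, 7, 11, 13, 17, 19, 23]. For each, (1 + 1/p^6) = (p^6 + 1)/p^6. Multiplying these fractions over p ∈ [2, 3, 5, 7, 11, 13, 17, 19, 23] gives 1528148900144746288585670319214284020/1502467574555591484127420211226932553. (In the limit P → ∞ this tends to ζ(6)/ζ(12).)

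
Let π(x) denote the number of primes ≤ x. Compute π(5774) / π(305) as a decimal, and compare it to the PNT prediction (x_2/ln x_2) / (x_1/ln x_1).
π(5774)/π(305) = 757/62 ≈ 12.2097;  PNT prediction ≈ 12.5032.

π(305) = 62 and π(5774) = 757, so π(5774)/π(305) ≈ 12.2097. The PNT-predicted ratio is (5774/ln(5774)) / (305/ln(305)) ≈ 12.5032. The two agree to within a few percent, as expected.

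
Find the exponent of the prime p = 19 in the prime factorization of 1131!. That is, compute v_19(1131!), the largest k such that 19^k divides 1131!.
v_19(1131!) = 62

Legendre's formula: v_p(n!) = Σ_{k ≥ 1} ⌊n / p^k⌋. For p = 19, n = 1131, the terms are:
  ⌊1131/19^1⌋ = ⌊1131/19⌋ = 59
  ⌊1131/19^2⌋ = ⌊1131/361⌋ = 3
(the next term ⌊1131/19^3⌋ = 0, terminating the sum). Summing: v_19(1131!) = 59 + 3 = 62.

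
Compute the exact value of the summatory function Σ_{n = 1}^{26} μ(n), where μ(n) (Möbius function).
Σ_{n ≤ 26} μ(n) = -1

Compute μ(n) for each 1 ≤ n ≤ 26: μ(1) = 1, μ(2) = -1, μ(3) = -1, μ(4) = 0, μ(5) = -1, μ(6) = 1, μ(7) = -1, μ(8) = 0, μ(9) = 0, μ(10) = 1, μ(11) = -1, μ(12) = 0, μ(13) = -1, μ(14) = 1, μ(15) = 1, μ(16) = 0, μ(17) = -1, μ(18) = 0, μ(19) = -1, μ(20) = 0, μ(21) = 1, μ(22) = 1, μ(23) = -1, μ(24) = 0, μ(25) = 0, μ(26) = 1. Summing all 26 values: -1. (Mertens function M(x) = Σ_{n ≤ x} μ(n); on average M(x) should be small (PNT ⟺ M(x) = o(x)).)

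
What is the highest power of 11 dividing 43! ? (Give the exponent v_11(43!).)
v_11(43!) = 3

Legendre's formula: v_p(n!) = Σ_{k ≥ 1} ⌊n / p^k⌋. For p = 11, n = 43, the terms are:
  ⌊43/11^1⌋ = ⌊43/11⌋ = 3
(the next term ⌊43/11^2⌋ = 0, terminating the sum). Summing: v_11(43!) = 3 = 3.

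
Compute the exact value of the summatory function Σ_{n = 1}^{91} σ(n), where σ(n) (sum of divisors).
Σ_{n ≤ 91} σ(n) = 6845

Compute σ(n) for each 1 ≤ n ≤ 91: σ(1) = 1, σ(2) = 3, σ(3) = 4, σ(4) = 7, σ(5) = 6, σ(6) = 12, σ(7) = 8, σ(8) = 15, σ(9) = 13, σ(10) = 18, σ(11) = 12, σ(12) = 28, σ(13) = 14, σ(14) = 24, σ(15) = 24, σ(16) = 31, σ(17) = 18, σ(18) = 39, σ(19) = 20, σ(20) = 42, σ(21) = 32, σ(22) = 36, σ(23) = 24, σ(24) = 60, σ(25) = 31, σ(26) = 42, σ(27) = 40, σ(28) = 56, σ(29) = 30, σ(30) = 72, σ(31) = 32, σ(32) = 63, σ(33) = 48, σ(34) = 54, σ(35) = 48, σ(36) = 91, σ(37) = 38, σ(38) = 60, σ(39) = 56, σ(40) = 90, σ(41) = 42, σ(42) = 96, σ(43) = 44, σ(44) = 84, σ(45) = 78, σ(46) = 72, σ(47) = 48, σ(48) = 124, σ(49) = 57, σ(50) = 93, σ(51) = 72, σ(52) = 98, σ(53) = 54, σ(54) = 120, σ(55) = 72, σ(56) = 120, σ(57) = 80, σ(58) = 90, σ(59) = 60, σ(60) = 168, σ(61) = 62, σ(62) = 96, σ(63) = 104, σ(64) = 127, σ(65) = 84, σ(66) = 144, σ(67) = 68, σ(68) = 126, σ(69) = 96, σ(70) = 144, σ(71) = 72, σ(72) = 195, σ(73) = 74, σ(74) = 114, σ(75) = 124, σ(76) = 140, σ(77) = 96, σ(78) = 168, σ(79) = 80, σ(80) = 186, σ(81) = 121, σ(82) = 126, σ(83) = 84, σ(84) = 224, σ(85) = 108, σ(86) = 132, σ(87) = 120, σ(88) = 180, σ(89) = 90, σ(90) = 234, σ(91) = 112. Summing all 91 values: 6845. (Average order: Σ_{n ≤ x} σ(n) ~ (π²/12) x². For x = 91, (π²/12)·91² ≈ 6810.85.)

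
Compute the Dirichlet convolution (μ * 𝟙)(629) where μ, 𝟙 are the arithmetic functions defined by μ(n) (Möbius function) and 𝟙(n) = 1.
(μ * 𝟙)(629) = 0

Divisors of 629: [1, 17, 37, 629]. For each d | 629:
  d = 1: μ(1) · 𝟙(629/1) = 1 · 1 = 1
  d = 17: μ(17) · 𝟙(629/17) = -1 · 1 = -1
  d = 37: μ(37) · 𝟙(629/37) = -1 · 1 = -1
  d = 629: μ(629) · 𝟙(629/629) = 1 · 1 = 1
Summing: (μ * 𝟙)(629) = 1 + -1 + -1 + 1 = 0.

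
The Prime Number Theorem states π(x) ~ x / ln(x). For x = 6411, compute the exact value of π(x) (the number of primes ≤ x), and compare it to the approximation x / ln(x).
π(6411) = 834;  x/ln(x) ≈ 731.37;  relative error ≈ 12.31%.

Directly count primes up to 6411: π(6411) = 834. The PNT approximation gives 6411/ln(6411) ≈ 6411/8.76577 ≈ 731.37. Relative error (π(x) − x/ln(x)) / π(x) ≈ 12.31%; the approximation is known to undercount slightly (Li(x) is a better estimate).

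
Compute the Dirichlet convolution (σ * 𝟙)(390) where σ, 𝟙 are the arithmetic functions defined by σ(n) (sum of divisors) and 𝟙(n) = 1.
(σ * 𝟙)(390) = 2100

Divisors of 390: [1, 2, 3, 5, 6, 10, 13, 15, 26, 30, 39, 65, 78, 130, 195, 390]. For each d | 390:
  d = 1: σ(1) · 𝟙(390/1) = 1 · 1 = 1
  d = 2: σ(2) · 𝟙(390/2) = 3 · 1 = 3
  d = 3: σ(3) · 𝟙(390/3) = 4 · 1 = 4
  d = 5: σ(5) · 𝟙(390/5) = 6 · 1 = 6
  d = 6: σ(6) · 𝟙(390/6) = 12 · 1 = 12
  d = 10: σ(10) · 𝟙(390/10) = 18 · 1 = 18
  d = 13: σ(13) · 𝟙(390/13) = 14 · 1 = 14
  d = 15: σ(15) · 𝟙(390/15) = 24 · 1 = 24
  d = 26: σ(26) · 𝟙(390/26) = 42 · 1 = 42
  d = 30: σ(30) · 𝟙(390/30) = 72 · 1 = 72
  d = 39: σ(39) · 𝟙(390/39) = 56 · 1 = 56
  d = 65: σ(65) · 𝟙(390/65) = 84 · 1 = 84
  d = 78: σ(78) · 𝟙(390/78) = 168 · 1 = 168
  d = 130: σ(130) · 𝟙(390/130) = 252 · 1 = 252
  d = 195: σ(195) · 𝟙(390/195) = 336 · 1 = 336
  d = 390: σ(390) · 𝟙(390/390) = 1008 · 1 = 1008
Summing: (σ * 𝟙)(390) = 1 + 3 + 4 + 6 + 12 + 18 + 14 + 24 + 42 + 72 + 56 + 84 + 168 + 252 + 336 + 1008 = 2100.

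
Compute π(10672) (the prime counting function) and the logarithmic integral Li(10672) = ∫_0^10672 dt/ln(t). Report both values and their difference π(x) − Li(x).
π(10672) = 1302;  Li(10672) ≈ 1318.84;  π(x) − Li(x) ≈ -16.84.

Direct count of primes ≤ 10672 gives π(10672) = 1302. Numerical evaluation of the logarithmic integral gives Li(10672) ≈ 1318.84. The difference π(x) − Li(x) ≈ -16.84 is typically negative for small/moderate x (Li(x) overestimates), though Littlewood's theorem shows this sign changes infinitely often.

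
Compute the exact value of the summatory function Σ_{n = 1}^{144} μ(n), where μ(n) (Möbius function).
Σ_{n ≤ 144} μ(n) = -1

Compute μ(n) for each 1 ≤ n ≤ 144: μ(1) = 1, μ(2) = -1, μ(3) = -1, μ(4) = 0, μ(5) = -1, μ(6) = 1, μ(7) = -1, μ(8) = 0, μ(9) = 0, μ(10) = 1, μ(11) = -1, μ(12) = 0, μ(13) = -1, μ(14) = 1, μ(15) = 1, μ(16) = 0, μ(17) = -1, μ(18) = 0, μ(19) = -1, μ(20) = 0, μ(21) = 1, μ(22) = 1, μ(23) = -1, μ(24) = 0, μ(25) = 0, μ(26) = 1, μ(27) = 0, μ(28) = 0, μ(29) = -1, μ(30) = -1, μ(31) = -1, μ(32) = 0, μ(33) = 1, μ(34) = 1, μ(35) = 1, μ(36) = 0, μ(37) = -1, μ(38) = 1, μ(39) = 1, μ(40) = 0, μ(41) = -1, μ(42) = -1, μ(43) = -1, μ(44) = 0, μ(45) = 0, μ(46) = 1, μ(47) = -1, μ(48) = 0, μ(49) = 0, μ(50) = 0, μ(51) = 1, μ(52) = 0, μ(53) = -1, μ(54) = 0, μ(55) = 1, μ(56) = 0, μ(57) = 1, μ(58) = 1, μ(59) = -1, μ(60) = 0, μ(61) = -1, μ(62) = 1, μ(63) = 0, μ(64) = 0, μ(65) = 1, μ(66) = -1, μ(67) = -1, μ(68) = 0, μ(69) = 1, μ(70) = -1, μ(71) = -1, μ(72) = 0, μ(73) = -1, μ(74) = 1, μ(75) = 0, μ(76) = 0, μ(77) = 1, μ(78) = -1, μ(79) = -1, μ(80) = 0, μ(81) = 0, μ(82) = 1, μ(83) = -1, μ(84) = 0, μ(85) = 1, μ(86) = 1, μ(87) = 1, μ(88) = 0, μ(89) = -1, μ(90) = 0, μ(91) = 1, μ(92) = 0, μ(93) = 1, μ(94) = 1, μ(95) = 1, μ(96) = 0, μ(97) = -1, μ(98) = 0, μ(99) = 0, μ(100) = 0, μ(101) = -1, μ(102) = -1, μ(103) = -1, μ(104) = 0, μ(105) = -1, μ(106) = 1, μ(107) = -1, μ(108) = 0, μ(109) = -1, μ(110) = -1, μ(111) = 1, μ(112) = 0, μ(113) = -1, μ(114) = -1, μ(115) = 1, μ(116) = 0, μ(117) = 0, μ(118) = 1, μ(119) = 1, μ(120) = 0, μ(121) = 0, μ(122) = 1, μ(123) = 1, μ(124) = 0, μ(125) = 0, μ(126) = 0, μ(127) = -1, μ(128) = 0, μ(129) = 1, μ(130) = -1, μ(131) = -1, μ(132) = 0, μ(133) = 1, μ(134) = 1, μ(135) = 0, μ(136) = 0, μ(137) = -1, μ(138) = -1, μ(139) = -1, μ(140) = 0, μ(141) = 1, μ(142) = 1, μ(143) = 1, μ(144) = 0. Summing all 144 values: -1. (Mertens function M(x) = Σ_{n ≤ x} μ(n); on average M(x) should be small (PNT ⟺ M(x) = o(x)).)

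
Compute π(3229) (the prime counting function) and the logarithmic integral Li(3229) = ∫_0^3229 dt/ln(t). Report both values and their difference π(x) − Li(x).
π(3229) = 457;  Li(3229) ≈ 471.23;  π(x) − Li(x) ≈ -14.23.

Direct count of primes ≤ 3229 gives π(3229) = 457. Numerical evaluation of the logarithmic integral gives Li(3229) ≈ 471.23. The difference π(x) − Li(x) ≈ -14.23 is typically negative for small/moderate x (Li(x) overestimates), though Littlewood's theorem shows this sign changes infinitely often.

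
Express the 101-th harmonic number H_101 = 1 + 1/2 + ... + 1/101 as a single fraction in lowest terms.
H_101 = 1463919079240743966268954674710929768361083/281670315928038407744716588098661706369472

Direct summation: H_101 = 1 + 1/2 + ... + 1/101. The least common denominator is lcm(1, ..., 101) = 7041757898200960193617914702466542659236800; over this denominator the numerator is 7041757898200960193617914702466542659236800 + 3520878949100480096808957351233271329618400 + 2347252632733653397872638234155514219745600 + 1760439474550240048404478675616635664809200 + 1408351579640192038723582940493308531847360 + 1173626316366826698936319117077757109872800 + 1005965414028708599088273528923791808462400 + 880219737275120024202239337808317832404600 + 782417544244551132624212744718504739915200 + 704175789820096019361791470246654265923680 + 640159808927360017601628609315140241748800 + 586813158183413349468159558538878554936400 + 541673684476996937970608823266657127633600 + 502982707014354299544136764461895904231200 + 469450526546730679574527646831102843949120 + 440109868637560012101119668904158916202300 + 414221052835350599624583217792149568190400 + 391208772122275566312106372359252369957600 + 370618836747418957558837615919291718907200 + 352087894910048009680895735123327132961840 + 335321804676236199696091176307930602820800 + 320079904463680008800814304657570120874400 + 306163386878302617113822378368110550401600 + 293406579091706674734079779269439277468200 + 281670315928038407744716588098661706369472 + 270836842238498468985304411633328563816800 + 260805848081517044208070914906168246638400 + 251491353507177149772068382230947952115600 + 242819237868998627366134989740225608939200 + 234725263273365339787263823415551421974560 + 227153480587127748181223054918275569652800 + 220054934318780006050559834452079458101150 + 213386602975786672533876203105046747249600 + 207110526417675299812291608896074784095200 + 201193082805741719817654705784758361692480 + 195604386061137783156053186179626184978800 + 190317781032458383611294991958555207006400 + 185309418373709478779418807959645859453600 + 180557894825665645990202941088885709211200 + 176043947455024004840447867561663566480920 + 171750192639047809600436943962598601444800 + 167660902338118099848045588153965301410400 + 163761811586068841712044527964338201377600 + 160039952231840004400407152328785060437200 + 156483508848910226524842548943700947983040 + 153081693439151308556911189184055275200800 + 149824636131935323268466270265245588494400 + 146703289545853337367039889634719638734100 + 143709344861244085584039075560541686923200 + 140835157964019203872358294049330853184736 + 138073684278450199874861072597383189396800 + 135418421119249234492652205816664281908400 + 132863356569829437615432352876727219985600 + 130402924040758522104035457453084123319200 + 128031961785472003520325721863028048349760 + 125745676753588574886034191115473976057800 + 123539612249139652519612538639763906302400 + 121409618934499313683067494870112804469600 + 119351828783067121925727367838415977275200 + 117362631636682669893631911707775710987280 + 115438654068868199895375650860107256708800 + 113576740293563874090611527459137784826400 + 111773934892078733232030392102643534273600 + 110027467159390003025279917226039729050575 + 108334736895399387594121764653331425526720 + 106693301487893336266938101552523373624800 + 105100864152253137218177831380097651630400 + 103555263208837649906145804448037392047600 + 102054462292767539037940792789370183467200 + 100596541402870859908827352892379180846240 + 99179688707055777374900207076993558580800 + 97802193030568891578026593089813092489400 + 96462436961656988953670064417349899441600 + 95158890516229191805647495979277603503200 + 93890105309346135914905529366220568789824 + 92654709186854739389709403979822929726800 + 91451401275337145371661229902162891678400 + 90278947412832822995101470544442854605600 + 89136175926594432830606515221095476699200 + 88021973727512002420223933780831783240460 + 86935282693839014736023638302056082212800 + 85875096319523904800218471981299300722400 + 84840456604830845706239936174295694689600 + 83830451169059049924022794076982650705200 + 82844210567070119924916643558429913638080 + 81880905793034420856022263982169100688800 + 80939745956332875788711663246741869646400 + 80019976115920002200203576164392530218600 + 79120875260684945995706906769286996171200 + 78241754424455113262421274471850473991520 + 77381954925285276852944117609522446804800 + 76540846719575654278455594592027637600400 + 75717826862375916060407684972758523217600 + 74912318065967661634233135132622794247200 + 74123767349483791511767523183858343781440 + 73351644772926668683519944817359819367050 + 72595442249494434985751697963572604734400 + 71854672430622042792019537780270843461600 + 71128867658595557511292067701682249083200 + 70417578982009601936179147024665426592368 + 69720375229712477164533808935312303556800 = 36597976981018599156723866867773244209027075, so H_101 = 36597976981018599156723866867773244209027075/7041757898200960193617914702466542659236800; reducing by gcd(36597976981018599156723866867773244209027075, 7041757898200960193617914702466542659236800) = 25 gives 1463919079240743966268954674710929768361083/281670315928038407744716588098661706369472 ≈ 5.19728. (The PNT-adjacent estimate ln(101) + γ ≈ 5.19234 matches within O(1/n).)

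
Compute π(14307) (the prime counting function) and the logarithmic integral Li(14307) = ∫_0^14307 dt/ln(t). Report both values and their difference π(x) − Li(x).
π(14307) = 1678;  Li(14307) ≈ 1704.38;  π(x) − Li(x) ≈ -26.38.

Direct count of primes ≤ 14307 gives π(14307) = 1678. Numerical evaluation of the logarithmic integral gives Li(14307) ≈ 1704.38. The difference π(x) − Li(x) ≈ -26.38 is typically negative for small/moderate x (Li(x) overestimates), though Littlewood's theorem shows this sign changes infinitely often.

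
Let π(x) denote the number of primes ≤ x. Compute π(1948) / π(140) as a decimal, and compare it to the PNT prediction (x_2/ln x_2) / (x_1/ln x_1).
π(1948)/π(140) = 295/34 ≈ 8.6765;  PNT prediction ≈ 9.0777.

π(140) = 34 and π(1948) = 295, so π(1948)/π(140) ≈ 8.6765. The PNT-predicted ratio is (1948/ln(1948)) / (140/ln(140)) ≈ 9.0777. The two agree to within a few percent, as expected.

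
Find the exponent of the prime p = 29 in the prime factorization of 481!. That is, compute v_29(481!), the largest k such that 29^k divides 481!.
v_29(481!) = 16

Legendre's formula: v_p(n!) = Σ_{k ≥ 1} ⌊n / p^k⌋. For p = 29, n = 481, the terms are:
  ⌊481/29^1⌋ = ⌊481/29⌋ = 16
(the next term ⌊481/29^2⌋ = 0, terminating the sum). Summing: v_29(481!) = 16 = 16.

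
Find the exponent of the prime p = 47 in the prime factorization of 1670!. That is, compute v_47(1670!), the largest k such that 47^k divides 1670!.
v_47(1670!) = 35

Legendre's formula: v_p(n!) = Σ_{k ≥ 1} ⌊n / p^k⌋. For p = 47, n = 1670, the terms are:
  ⌊1670/47^1⌋ = ⌊1670/47⌋ = 35
(the next term ⌊1670/47^2⌋ = 0, terminating the sum). Summing: v_47(1670!) = 35 = 35.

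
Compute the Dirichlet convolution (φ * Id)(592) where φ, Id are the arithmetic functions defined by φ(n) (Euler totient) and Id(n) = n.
(φ * Id)(592) = 3504

Divisors of 592: [1, 2, 4, 8, 16, 37, 74, 148, 296, 592]. For each d | 592:
  d = 1: φ(1) · Id(592/1) = 1 · 592 = 592
  d = 2: φ(2) · Id(592/2) = 1 · 296 = 296
  d = 4: φ(4) · Id(592/4) = 2 · 148 = 296
  d = 8: φ(8) · Id(592/8) = 4 · 74 = 296
  d = 16: φ(16) · Id(592/16) = 8 · 37 = 296
  d = 37: φ(37) · Id(592/37) = 36 · 16 = 576
  d = 74: φ(74) · Id(592/74) = 36 · 8 = 288
  d = 148: φ(148) · Id(592/148) = 72 · 4 = 288
  d = 296: φ(296) · Id(592/296) = 144 · 2 = 288
  d = 592: φ(592) · Id(592/592) = 288 · 1 = 288
Summing: (φ * Id)(592) = 592 + 296 + 296 + 296 + 296 + 576 + 288 + 288 + 288 + 288 = 3504.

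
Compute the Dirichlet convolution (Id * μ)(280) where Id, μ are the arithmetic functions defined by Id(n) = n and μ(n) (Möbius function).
(Id * μ)(280) = 96

Divisors of 280: [1, 2, 4, 5, 7, 8, 10, 14, 20, 28, 35, 40, 56, 70, 140, 280]. For each d | 280:
  d = 1: Id(1) · μ(280/1) = 1 · 0 = 0
  d = 2: Id(2) · μ(280/2) = 2 · 0 = 0
  d = 4: Id(4) · μ(280/4) = 4 · -1 = -4
  d = 5: Id(5) · μ(280/5) = 5 · 0 = 0
  d = 7: Id(7) · μ(280/7) = 7 · 0 = 0
  d = 8: Id(8) · μ(280/8) = 8 · 1 = 8
  d = 10: Id(10) · μ(280/10) = 10 · 0 = 0
  d = 14: Id(14) · μ(280/14) = 14 · 0 = 0
  d = 20: Id(20) · μ(280/20) = 20 · 1 = 20
  d = 28: Id(28) · μ(280/28) = 28 · 1 = 28
  d = 35: Id(35) · μ(280/35) = 35 · 0 = 0
  d = 40: Id(40) · μ(280/40) = 40 · -1 = -40
  d = 56: Id(56) · μ(280/56) = 56 · -1 = -56
  d = 70: Id(70) · μ(280/70) = 70 · 0 = 0
  d = 140: Id(140) · μ(280/140) = 140 · -1 = -140
  d = 280: Id(280) · μ(280/280) = 280 · 1 = 280
Summing: (Id * μ)(280) = 0 + 0 + -4 + 0 + 0 + 8 + 0 + 0 + 20 + 28 + 0 + -40 + -56 + 0 + -140 + 280 = 96.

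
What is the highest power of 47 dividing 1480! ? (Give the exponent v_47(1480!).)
v_47(1480!) = 31

Legendre's formula: v_p(n!) = Σ_{k ≥ 1} ⌊n / p^k⌋. For p = 47, n = 1480, the terms are:
  ⌊1480/47^1⌋ = ⌊1480/47⌋ = 31
(the next term ⌊1480/47^2⌋ = 0, terminating the sum). Summing: v_47(1480!) = 31 = 31.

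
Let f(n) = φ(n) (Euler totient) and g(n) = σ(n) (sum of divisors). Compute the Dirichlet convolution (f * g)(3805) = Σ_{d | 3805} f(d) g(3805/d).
(φ * σ)(3805) = 15220

Divisors of 3805: [1, 5, 761, 3805]. For each d | 3805:
  d = 1: φ(1) · σ(3805/1) = 1 · 4572 = 4572
  d = 5: φ(5) · σ(3805/5) = 4 · 762 = 3048
  d = 761: φ(761) · σ(3805/761) = 760 · 6 = 4560
  d = 3805: φ(3805) · σ(3805/3805) = 3040 · 1 = 3040
Summing: (φ * σ)(3805) = 4572 + 3048 + 4560 + 3040 = 15220.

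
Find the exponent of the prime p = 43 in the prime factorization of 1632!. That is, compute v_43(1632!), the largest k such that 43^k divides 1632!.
v_43(1632!) = 37

Legendre's formula: v_p(n!) = Σ_{k ≥ 1} ⌊n / p^k⌋. For p = 43, n = 1632, the terms are:
  ⌊1632/43^1⌋ = ⌊1632/43⌋ = 37
(the next term ⌊1632/43^2⌋ = 0, terminating the sum). Summing: v_43(1632!) = 37 = 37.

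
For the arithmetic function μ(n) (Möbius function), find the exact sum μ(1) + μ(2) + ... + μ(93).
Σ_{n ≤ 93} μ(n) = 0

Compute μ(n) for each 1 ≤ n ≤ 93: μ(1) = 1, μ(2) = -1, μ(3) = -1, μ(4) = 0, μ(5) = -1, μ(6) = 1, μ(7) = -1, μ(8) = 0, μ(9) = 0, μ(10) = 1, μ(11) = -1, μ(12) = 0, μ(13) = -1, μ(14) = 1, μ(15) = 1, μ(16) = 0, μ(17) = -1, μ(18) = 0, μ(19) = -1, μ(20) = 0, μ(21) = 1, μ(22) = 1, μ(23) = -1, μ(24) = 0, μ(25) = 0, μ(26) = 1, μ(27) = 0, μ(28) = 0, μ(29) = -1, μ(30) = -1, μ(31) = -1, μ(32) = 0, μ(33) = 1, μ(34) = 1, μ(35) = 1, μ(36) = 0, μ(37) = -1, μ(38) = 1, μ(39) = 1, μ(40) = 0, μ(41) = -1, μ(42) = -1, μ(43) = -1, μ(44) = 0, μ(45) = 0, μ(46) = 1, μ(47) = -1, μ(48) = 0, μ(49) = 0, μ(50) = 0, μ(51) = 1, μ(52) = 0, μ(53) = -1, μ(54) = 0, μ(55) = 1, μ(56) = 0, μ(57) = 1, μ(58) = 1, μ(59) = -1, μ(60) = 0, μ(61) = -1, μ(62) = 1, μ(63) = 0, μ(64) = 0, μ(65) = 1, μ(66) = -1, μ(67) = -1, μ(68) = 0, μ(69) = 1, μ(70) = -1, μ(71) = -1, μ(72) = 0, μ(73) = -1, μ(74) = 1, μ(75) = 0, μ(76) = 0, μ(77) = 1, μ(78) = -1, μ(79) = -1, μ(80) = 0, μ(81) = 0, μ(82) = 1, μ(83) = -1, μ(84) = 0, μ(85) = 1, μ(86) = 1, μ(87) = 1, μ(88) = 0, μ(89) = -1, μ(90) = 0, μ(91) = 1, μ(92) = 0, μ(93) = 1. Summing all 93 values: 0. (Mertens function M(x) = Σ_{n ≤ x} μ(n); on average M(x) should be small (PNT ⟺ M(x) = o(x)).)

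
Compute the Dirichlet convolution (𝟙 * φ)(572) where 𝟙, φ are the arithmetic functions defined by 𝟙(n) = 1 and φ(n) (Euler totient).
(𝟙 * φ)(572) = 572

Divisors of 572: [1, 2, 4, 11, 13, 22, 26, 44, 52, 143, 286, 572]. For each d | 572:
  d = 1: 𝟙(1) · φ(572/1) = 1 · 240 = 240
  d = 2: 𝟙(2) · φ(572/2) = 1 · 120 = 120
  d = 4: 𝟙(4) · φ(572/4) = 1 · 120 = 120
  d = 11: 𝟙(11) · φ(572/11) = 1 · 24 = 24
  d = 13: 𝟙(13) · φ(572/13) = 1 · 20 = 20
  d = 22: 𝟙(22) · φ(572/22) = 1 · 12 = 12
  d = 26: 𝟙(26) · φ(572/26) = 1 · 10 = 10
  d = 44: 𝟙(44) · φ(572/44) = 1 · 12 = 12
  d = 52: 𝟙(52) · φ(572/52) = 1 · 10 = 10
  d = 143: 𝟙(143) · φ(572/143) = 1 · 2 = 2
  d = 286: 𝟙(286) · φ(572/286) = 1 · 1 = 1
  d = 572: 𝟙(572) · φ(572/572) = 1 · 1 = 1
Summing: (𝟙 * φ)(572) = 240 + 120 + 120 + 24 + 20 + 12 + 10 + 12 + 10 + 2 + 1 + 1 = 572.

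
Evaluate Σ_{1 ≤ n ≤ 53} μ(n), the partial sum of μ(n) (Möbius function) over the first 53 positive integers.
Σ_{n ≤ 53} μ(n) = -3

Compute μ(n) for each 1 ≤ n ≤ 53: μ(1) = 1, μ(2) = -1, μ(3) = -1, μ(4) = 0, μ(5) = -1, μ(6) = 1, μ(7) = -1, μ(8) = 0, μ(9) = 0, μ(10) = 1, μ(11) = -1, μ(12) = 0, μ(13) = -1, μ(14) = 1, μ(15) = 1, μ(16) = 0, μ(17) = -1, μ(18) = 0, μ(19) = -1, μ(20) = 0, μ(21) = 1, μ(22) = 1, μ(23) = -1, μ(24) = 0, μ(25) = 0, μ(26) = 1, μ(27) = 0, μ(28) = 0, μ(29) = -1, μ(30) = -1, μ(31) = -1, μ(32) = 0, μ(33) = 1, μ(34) = 1, μ(35) = 1, μ(36) = 0, μ(37) = -1, μ(38) = 1, μ(39) = 1, μ(40) = 0, μ(41) = -1, μ(42) = -1, μ(43) = -1, μ(44) = 0, μ(45) = 0, μ(46) = 1, μ(47) = -1, μ(48) = 0, μ(49) = 0, μ(50) = 0, μ(51) = 1, μ(52) = 0, μ(53) = -1. Summing all 53 values: -3. (Mertens function M(x) = Σ_{n ≤ x} μ(n); on average M(x) should be small (PNT ⟺ M(x) = o(x)).)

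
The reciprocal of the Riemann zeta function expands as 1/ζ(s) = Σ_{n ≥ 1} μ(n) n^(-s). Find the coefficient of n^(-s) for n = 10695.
μ(10695) = 1

Factor n = 10695 = 3 · 5 · 23 · 31. μ(n) = 0 if any exponent ≥ 2 (not squarefree); otherwise μ(n) = (−1)^{ω(n)} where ω(n) is the number of distinct prime factors. Applying: μ(10695) = 1.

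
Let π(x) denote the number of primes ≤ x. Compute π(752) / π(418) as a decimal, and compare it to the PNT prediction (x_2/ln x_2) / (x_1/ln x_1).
π(752)/π(418) = 133/80 ≈ 1.6625;  PNT prediction ≈ 1.6395.

π(418) = 80 and π(752) = 133, so π(752)/π(418) ≈ 1.6625. The PNT-predicted ratio is (752/ln(752)) / (418/ln(418)) ≈ 1.6395. The two agree to within a few percent, as expected.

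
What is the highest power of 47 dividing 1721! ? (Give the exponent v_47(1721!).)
v_47(1721!) = 36

Legendre's formula: v_p(n!) = Σ_{k ≥ 1} ⌊n / p^k⌋. For p = 47, n = 1721, the terms are:
  ⌊1721/47^1⌋ = ⌊1721/47⌋ = 36
(the next term ⌊1721/47^2⌋ = 0, terminating the sum). Summing: v_47(1721!) = 36 = 36.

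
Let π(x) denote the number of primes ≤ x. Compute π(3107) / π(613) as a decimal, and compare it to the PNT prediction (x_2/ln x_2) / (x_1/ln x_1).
π(3107)/π(613) = 442/112 ≈ 3.9464;  PNT prediction ≈ 4.0455.

π(613) = 112 and π(3107) = 442, so π(3107)/π(613) ≈ 3.9464. The PNT-predicted ratio is (3107/ln(3107)) / (613/ln(613)) ≈ 4.0455. The two agree to within a few percent, as expected.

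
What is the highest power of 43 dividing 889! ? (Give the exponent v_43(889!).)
v_43(889!) = 20

Legendre's formula: v_p(n!) = Σ_{k ≥ 1} ⌊n / p^k⌋. For p = 43, n = 889, the terms are:
  ⌊889/43^1⌋ = ⌊889/43⌋ = 20
(the next term ⌊889/43^2⌋ = 0, terminating the sum). Summing: v_43(889!) = 20 = 20.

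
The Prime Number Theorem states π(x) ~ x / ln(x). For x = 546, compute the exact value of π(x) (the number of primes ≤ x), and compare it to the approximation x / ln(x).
π(546) = 100;  x/ln(x) ≈ 86.63;  relative error ≈ 13.37%.

Directly count primes up to 546: π(546) = 100. The PNT approximation gives 546/ln(546) ≈ 546/6.30262 ≈ 86.63. Relative error (π(x) − x/ln(x)) / π(x) ≈ 13.37%; the approximation is known to undercount slightly (Li(x) is a better estimate).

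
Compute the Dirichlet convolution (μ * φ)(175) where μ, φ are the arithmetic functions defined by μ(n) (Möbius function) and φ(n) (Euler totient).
(μ * φ)(175) = 80

Divisors of 175: [1, 5, 7, 25, 35, 175]. For each d | 175:
  d = 1: μ(1) · φ(175/1) = 1 · 120 = 120
  d = 5: μ(5) · φ(175/5) = -1 · 24 = -24
  d = 7: μ(7) · φ(175/7) = -1 · 20 = -20
  d = 25: μ(25) · φ(175/25) = 0 · 6 = 0
  d = 35: μ(35) · φ(175/35) = 1 · 4 = 4
  d = 175: μ(175) · φ(175/175) = 0 · 1 = 0
Summing: (μ * φ)(175) = 120 + -24 + -20 + 0 + 4 + 0 = 80.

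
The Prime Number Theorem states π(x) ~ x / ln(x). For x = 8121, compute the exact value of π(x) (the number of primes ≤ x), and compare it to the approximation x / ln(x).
π(8121) = 1021;  x/ln(x) ≈ 902.11;  relative error ≈ 11.64%.

Directly count primes up to 8121: π(8121) = 1021. The PNT approximation gives 8121/ln(8121) ≈ 8121/9.00221 ≈ 902.11. Relative error (π(x) − x/ln(x)) / π(x) ≈ 11.64%; the approximation is known to undercount slightly (Li(x) is a better estimate).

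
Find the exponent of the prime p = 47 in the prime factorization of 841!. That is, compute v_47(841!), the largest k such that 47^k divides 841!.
v_47(841!) = 17

Legendre's formula: v_p(n!) = Σ_{k ≥ 1} ⌊n / p^k⌋. For p = 47, n = 841, the terms are:
  ⌊841/47^1⌋ = ⌊841/47⌋ = 17
(the next term ⌊841/47^2⌋ = 0, terminating the sum). Summing: v_47(841!) = 17 = 17.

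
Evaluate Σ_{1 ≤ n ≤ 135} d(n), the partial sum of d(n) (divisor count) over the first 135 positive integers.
Σ_{n ≤ 135} d(n) = 687

Compute d(n) for each 1 ≤ n ≤ 135: d(1) = 1, d(2) = 2, d(3) = 2, d(4) = 3, d(5) = 2, d(6) = 4, d(7) = 2, d(8) = 4, d(9) = 3, d(10) = 4, d(11) = 2, d(12) = 6, d(13) = 2, d(14) = 4, d(15) = 4, d(16) = 5, d(17) = 2, d(18) = 6, d(19) = 2, d(20) = 6, d(21) = 4, d(22) = 4, d(23) = 2, d(24) = 8, d(25) = 3, d(26) = 4, d(27) = 4, d(28) = 6, d(29) = 2, d(30) = 8, d(31) = 2, d(32) = 6, d(33) = 4, d(34) = 4, d(35) = 4, d(36) = 9, d(37) = 2, d(38) = 4, d(39) = 4, d(40) = 8, d(41) = 2, d(42) = 8, d(43) = 2, d(44) = 6, d(45) = 6, d(46) = 4, d(47) = 2, d(48) = 10, d(49) = 3, d(50) = 6, d(51) = 4, d(52) = 6, d(53) = 2, d(54) = 8, d(55) = 4, d(56) = 8, d(57) = 4, d(58) = 4, d(59) = 2, d(60) = 12, d(61) = 2, d(62) = 4, d(63) = 6, d(64) = 7, d(65) = 4, d(66) = 8, d(67) = 2, d(68) = 6, d(69) = 4, d(70) = 8, d(71) = 2, d(72) = 12, d(73) = 2, d(74) = 4, d(75) = 6, d(76) = 6, d(77) = 4, d(78) = 8, d(79) = 2, d(80) = 10, d(81) = 5, d(82) = 4, d(83) = 2, d(84) = 12, d(85) = 4, d(86) = 4, d(87) = 4, d(88) = 8, d(89) = 2, d(90) = 12, d(91) = 4, d(92) = 6, d(93) = 4, d(94) = 4, d(95) = 4, d(96) = 12, d(97) = 2, d(98) = 6, d(99) = 6, d(100) = 9, d(101) = 2, d(102) = 8, d(103) = 2, d(104) = 8, d(105) = 8, d(106) = 4, d(107) = 2, d(108) = 12, d(109) = 2, d(110) = 8, d(111) = 4, d(112) = 10, d(113) = 2, d(114) = 8, d(115) = 4, d(116) = 6, d(117) = 6, d(118) = 4, d(119) = 4, d(120) = 16, d(121) = 3, d(122) = 4, d(123) = 4, d(124) = 6, d(125) = 4, d(126) = 12, d(127) = 2, d(128) = 8, d(129) = 4, d(130) = 8, d(131) = 2, d(132) = 12, d(133) = 4, d(134) = 4, d(135) = 8. Summing all 135 values: 687. (Dirichlet's divisor formula: Σ_{n ≤ x} d(n) = x ln(x) + (2γ − 1) x + O(√x). For x = 135, the asymptotic estimate is ≈ 683.06.)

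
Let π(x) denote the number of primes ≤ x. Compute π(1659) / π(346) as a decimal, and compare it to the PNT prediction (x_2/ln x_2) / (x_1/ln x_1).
π(1659)/π(346) = 260/68 ≈ 3.8235;  PNT prediction ≈ 3.7810.

π(346) = 68 and π(1659) = 260, so π(1659)/π(346) ≈ 3.8235. The PNT-predicted ratio is (1659/ln(1659)) / (346/ln(346)) ≈ 3.7810. The two agree to within a few percent, as expected.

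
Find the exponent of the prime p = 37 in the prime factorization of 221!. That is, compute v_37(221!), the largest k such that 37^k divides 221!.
v_37(221!) = 5

Legendre's formula: v_p(n!) = Σ_{k ≥ 1} ⌊n / p^k⌋. For p = 37, n = 221, the terms are:
  ⌊221/37^1⌋ = ⌊221/37⌋ = 5
(the next term ⌊221/37^2⌋ = 0, terminating the sum). Summing: v_37(221!) = 5 = 5.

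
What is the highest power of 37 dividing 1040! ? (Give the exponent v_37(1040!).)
v_37(1040!) = 28

Legendre's formula: v_p(n!) = Σ_{k ≥ 1} ⌊n / p^k⌋. For p = 37, n = 1040, the terms are:
  ⌊1040/37^1⌋ = ⌊1040/37⌋ = 28
(the next term ⌊1040/37^2⌋ = 0, terminating the sum). Summing: v_37(1040!) = 28 = 28.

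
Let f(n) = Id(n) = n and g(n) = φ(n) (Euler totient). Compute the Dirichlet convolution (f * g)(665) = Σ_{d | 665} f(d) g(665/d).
(Id * φ)(665) = 4329

Divisors of 665: [1, 5, 7, 19, 35, 95, 133, 665]. For each d | 665:
  d = 1: Id(1) · φ(665/1) = 1 · 432 = 432
  d = 5: Id(5) · φ(665/5) = 5 · 108 = 540
  d = 7: Id(7) · φ(665/7) = 7 · 72 = 504
  d = 19: Id(19) · φ(665/19) = 19 · 24 = 456
  d = 35: Id(35) · φ(665/35) = 35 · 18 = 630
  d = 95: Id(95) · φ(665/95) = 95 · 6 = 570
  d = 133: Id(133) · φ(665/133) = 133 · 4 = 532
  d = 665: Id(665) · φ(665/665) = 665 · 1 = 665
Summing: (Id * φ)(665) = 432 + 540 + 504 + 456 + 630 + 570 + 532 + 665 = 4329.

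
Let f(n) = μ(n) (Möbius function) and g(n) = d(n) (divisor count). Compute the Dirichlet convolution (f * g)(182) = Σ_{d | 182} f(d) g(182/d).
(μ * d)(182) = 1

Divisors of 182: [1, 2, 7, 13, 14, 26, 91, 182]. For each d | 182:
  d = 1: μ(1) · d(182/1) = 1 · 8 = 8
  d = 2: μ(2) · d(182/2) = -1 · 4 = -4
  d = 7: μ(7) · d(182/7) = -1 · 4 = -4
  d = 13: μ(13) · d(182/13) = -1 · 4 = -4
  d = 14: μ(14) · d(182/14) = 1 · 2 = 2
  d = 26: μ(26) · d(182/26) = 1 · 2 = 2
  d = 91: μ(91) · d(182/91) = 1 · 2 = 2
  d = 182: μ(182) · d(182/182) = -1 · 1 = -1
Summing: (μ * d)(182) = 8 + -4 + -4 + -4 + 2 + 2 + 2 + -1 = 1.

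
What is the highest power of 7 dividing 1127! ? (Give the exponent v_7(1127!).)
v_7(1127!) = 187

Legendre's formula: v_p(n!) = Σ_{k ≥ 1} ⌊n / p^k⌋. For p = 7, n = 1127, the terms are:
  ⌊1127/7^1⌋ = ⌊1127/7⌋ = 161
  ⌊1127/7^2⌋ = ⌊1127/49⌋ = 23
  ⌊1127/7^3⌋ = ⌊1127/343⌋ = 3
(the next term ⌊1127/7^4⌋ = 0, terminating the sum). Summing: v_7(1127!) = 161 + 23 + 3 = 187.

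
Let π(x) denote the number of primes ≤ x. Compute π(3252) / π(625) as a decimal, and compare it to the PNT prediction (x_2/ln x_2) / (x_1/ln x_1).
π(3252)/π(625) = 458/114 ≈ 4.0175;  PNT prediction ≈ 4.1421.

π(625) = 114 and π(3252) = 458, so π(3252)/π(625) ≈ 4.0175. The PNT-predicted ratio is (3252/ln(3252)) / (625/ln(625)) ≈ 4.1421. The two agree to within a few percent, as expected.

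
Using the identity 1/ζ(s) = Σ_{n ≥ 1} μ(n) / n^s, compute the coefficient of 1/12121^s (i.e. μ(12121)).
μ(12121) = -1

Factor n = 12121 = 17 · 23 · 31. μ(n) = 0 if any exponent ≥ 2 (not squarefree); otherwise μ(n) = (−1)^{ω(n)} where ω(n) is the number of distinct prime factors. Applying: μ(12121) = -1.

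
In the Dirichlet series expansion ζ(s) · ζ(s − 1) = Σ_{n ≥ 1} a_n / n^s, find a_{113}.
σ(113) = 114

In the product (Σ m^0/m^s)(Σ k / k^s) = Σ (Σ_{d | n} d) / n^s, the coefficient of 1/n^s is σ(n) = Σ_{d | n} d. For n = 113, divisors are [1, 113]; summing: σ(113) = 114.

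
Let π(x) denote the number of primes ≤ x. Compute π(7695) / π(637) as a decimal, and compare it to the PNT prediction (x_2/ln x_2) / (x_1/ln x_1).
π(7695)/π(637) = 976/115 ≈ 8.4870;  PNT prediction ≈ 8.7165.

π(637) = 115 and π(7695) = 976, so π(7695)/π(637) ≈ 8.4870. The PNT-predicted ratio is (7695/ln(7695)) / (637/ln(637)) ≈ 8.7165. The two agree to within a few percent, as expected.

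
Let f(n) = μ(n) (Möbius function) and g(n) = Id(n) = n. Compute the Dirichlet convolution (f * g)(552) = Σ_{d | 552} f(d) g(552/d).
(μ * Id)(552) = 176

Divisors of 552: [1, 2, 3, 4, 6, 8, 12, 23, 24, 46, 69, 92, 138, 184, 276, 552]. For each d | 552:
  d = 1: μ(1) · Id(552/1) = 1 · 552 = 552
  d = 2: μ(2) · Id(552/2) = -1 · 276 = -276
  d = 3: μ(3) · Id(552/3) = -1 · 184 = -184
  d = 4: μ(4) · Id(552/4) = 0 · 138 = 0
  d = 6: μ(6) · Id(552/6) = 1 · 92 = 92
  d = 8: μ(8) · Id(552/8) = 0 · 69 = 0
  d = 12: μ(12) · Id(552/12) = 0 · 46 = 0
  d = 23: μ(23) · Id(552/23) = -1 · 24 = -24
  d = 24: μ(24) · Id(552/24) = 0 · 23 = 0
  d = 46: μ(46) · Id(552/46) = 1 · 12 = 12
  d = 69: μ(69) · Id(552/69) = 1 · 8 = 8
  d = 92: μ(92) · Id(552/92) = 0 · 6 = 0
  d = 138: μ(138) · Id(552/138) = -1 · 4 = -4
  d = 184: μ(184) · Id(552/184) = 0 · 3 = 0
  d = 276: μ(276) · Id(552/276) = 0 · 2 = 0
  d = 552: μ(552) · Id(552/552) = 0 · 1 = 0
Summing: (μ * Id)(552) = 552 + -276 + -184 + 0 + 92 + 0 + 0 + -24 + 0 + 12 + 8 + 0 + -4 + 0 + 0 + 0 = 176.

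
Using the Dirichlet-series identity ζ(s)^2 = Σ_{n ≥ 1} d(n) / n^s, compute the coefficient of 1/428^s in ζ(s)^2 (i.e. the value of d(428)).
d(428) = 6

ζ(s)^2 = (Σ 1/m^s)(Σ 1/k^s). The coefficient of 1/n^s in the product is the number of ordered pairs (m, k) with mk = n, which equals d(n). For n = 428, divisors are [1, 2, 4, 107, 214, 428], so d(428) = 6.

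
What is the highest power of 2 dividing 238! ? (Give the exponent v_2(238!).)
v_2(238!) = 232

Legendre's formula: v_p(n!) = Σ_{k ≥ 1} ⌊n / p^k⌋. For p = 2, n = 238, the terms are:
  ⌊238/2^1⌋ = ⌊238/2⌋ = 119
  ⌊238/2^2⌋ = ⌊238/4⌋ = 59
  ⌊238/2^3⌋ = ⌊238/8⌋ = 29
  ⌊238/2^4⌋ = ⌊238/16⌋ = 14
  ⌊238/2^5⌋ = ⌊238/32⌋ = 7
  ⌊238/2^6⌋ = ⌊238/64⌋ = 3
  ⌊238/2^7⌋ = ⌊238/128⌋ = 1
(the next term ⌊238/2^8⌋ = 0, terminating the sum). Summing: v_2(238!) = 119 + 59 + 29 + 14 + 7 + 3 + 1 = 232.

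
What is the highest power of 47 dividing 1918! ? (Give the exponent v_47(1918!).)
v_47(1918!) = 40

Legendre's formula: v_p(n!) = Σ_{k ≥ 1} ⌊n / p^k⌋. For p = 47, n = 1918, the terms are:
  ⌊1918/47^1⌋ = ⌊1918/47⌋ = 40
(the next term ⌊1918/47^2⌋ = 0, terminating the sum). Summing: v_47(1918!) = 40 = 40.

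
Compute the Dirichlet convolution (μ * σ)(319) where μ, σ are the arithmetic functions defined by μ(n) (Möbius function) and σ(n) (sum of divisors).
(μ * σ)(319) = 319

Divisors of 319: [1, 11, 29, 319]. For each d | 319:
  d = 1: μ(1) · σ(319/1) = 1 · 360 = 360
  d = 11: μ(11) · σ(319/11) = -1 · 30 = -30
  d = 29: μ(29) · σ(319/29) = -1 · 12 = -12
  d = 319: μ(319) · σ(319/319) = 1 · 1 = 1
Summing: (μ * σ)(319) = 360 + -30 + -12 + 1 = 319.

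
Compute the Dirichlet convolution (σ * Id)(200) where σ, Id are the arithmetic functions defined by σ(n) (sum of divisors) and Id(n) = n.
(σ * Id)(200) = 4214

Divisors of 200: [1, 2, 4, 5, 8, 10, 20, 25, 40, 50, 100, 200]. For each d | 200:
  d = 1: σ(1) · Id(200/1) = 1 · 200 = 200
  d = 2: σ(2) · Id(200/2) = 3 · 100 = 300
  d = 4: σ(4) · Id(200/4) = 7 · 50 = 350
  d = 5: σ(5) · Id(200/5) = 6 · 40 = 240
  d = 8: σ(8) · Id(200/8) = 15 · 25 = 375
  d = 10: σ(10) · Id(200/10) = 18 · 20 = 360
  d = 20: σ(20) · Id(200/20) = 42 · 10 = 420
  d = 25: σ(25) · Id(200/25) = 31 · 8 = 248
  d = 40: σ(40) · Id(200/40) = 90 · 5 = 450
  d = 50: σ(50) · Id(200/50) = 93 · 4 = 372
  d = 100: σ(100) · Id(200/100) = 217 · 2 = 434
  d = 200: σ(200) · Id(200/200) = 465 · 1 = 465
Summing: (σ * Id)(200) = 200 + 300 + 350 + 240 + 375 + 360 + 420 + 248 + 450 + 372 + 434 + 465 = 4214.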